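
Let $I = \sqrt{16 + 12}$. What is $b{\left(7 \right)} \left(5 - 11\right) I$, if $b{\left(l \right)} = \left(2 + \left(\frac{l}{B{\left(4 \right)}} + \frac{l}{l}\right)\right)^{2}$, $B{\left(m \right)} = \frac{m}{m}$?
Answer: $- 1200 \sqrt{7} \approx -3174.9$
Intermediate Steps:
$B{\left(m \right)} = 1$
$I = 2 \sqrt{7}$ ($I = \sqrt{28} = 2 \sqrt{7} \approx 5.2915$)
$b{\left(l \right)} = \left(3 + l\right)^{2}$ ($b{\left(l \right)} = \left(2 + \left(\frac{l}{1} + \frac{l}{l}\right)\right)^{2} = \left(2 + \left(l 1 + 1\right)\right)^{2} = \left(2 + \left(l + 1\right)\right)^{2} = \left(2 + \left(1 + l\right)\right)^{2} = \left(3 + l\right)^{2}$)
$b{\left(7 \right)} \left(5 - 11\right) I = \left(3 + 7\right)^{2} \left(5 - 11\right) 2 \sqrt{7} = 10^{2} \left(5 - 11\right) 2 \sqrt{7} = 100 \left(-6\right) 2 \sqrt{7} = - 600 \cdot 2 \sqrt{7} = - 1200 \sqrt{7}$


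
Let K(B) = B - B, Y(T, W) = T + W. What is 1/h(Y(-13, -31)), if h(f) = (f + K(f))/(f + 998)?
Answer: -477/22 ≈ -21.682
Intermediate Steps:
K(B) = 0
h(f) = f/(998 + f) (h(f) = (f + 0)/(f + 998) = f/(998 + f))
1/h(Y(-13, -31)) = 1/((-13 - 31)/(998 + (-13 - 31))) = 1/(-44/(998 - 44)) = 1/(-44/954) = 1/(-44*1/954) = 1/(-22/477) = -477/22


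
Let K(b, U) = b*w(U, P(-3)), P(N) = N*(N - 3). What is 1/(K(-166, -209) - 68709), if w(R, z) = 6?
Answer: -1/69705 ≈ -1.4346e-5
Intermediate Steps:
P(N) = N*(-3 + N)
K(b, U) = 6*b (K(b, U) = b*6 = 6*b)
1/(K(-166, -209) - 68709) = 1/(6*(-166) - 68709) = 1/(-996 - 68709) = 1/(-69705) = -1/69705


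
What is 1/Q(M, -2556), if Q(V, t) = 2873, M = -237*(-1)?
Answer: 1/2873 ≈ 0.00034807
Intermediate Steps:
M = 237
1/Q(M, -2556) = 1/2873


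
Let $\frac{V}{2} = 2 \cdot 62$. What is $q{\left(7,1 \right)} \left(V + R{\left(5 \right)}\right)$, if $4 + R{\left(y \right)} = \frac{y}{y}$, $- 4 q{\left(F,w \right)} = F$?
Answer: $- \frac{1715}{4} \approx -428.75$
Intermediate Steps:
$q{\left(F,w \right)} = - \frac{F}{4}$
$R{\left(y \right)} = -3$ ($R{\left(y \right)} = -4 + \frac{y}{y} = -4 + 1 = -3$)
$V = 248$ ($V = 2 \cdot 2 \cdot 62 = 2 \cdot 124 = 248$)
$q{\left(7,1 \right)} \left(V + R{\left(5 \right)}\right) = \left(- \frac{1}{4}\right) 7 \left(248 - 3\right) = \left(- \frac{7}{4}\right) 245 = - \frac{1715}{4}$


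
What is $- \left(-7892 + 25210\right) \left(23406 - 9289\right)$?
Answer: $-244478206$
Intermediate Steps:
$- \left(-7892 + 25210\right) \left(23406 - 9289\right) = - 17318 \cdot 14117 = \left(-1\right) 244478206 = -244478206$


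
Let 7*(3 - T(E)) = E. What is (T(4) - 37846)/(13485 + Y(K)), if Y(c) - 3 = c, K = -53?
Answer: -52981/18809 ≈ -2.8168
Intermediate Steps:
T(E) = 3 - E/7
Y(c) = 3 + c
(T(4) - 37846)/(13485 + Y(K)) = ((3 - 1/7*4) - 37846)/(13485 + (3 - 53)) = ((3 - 4/7) - 37846)/(13485 - 50) = (17/7 - 37846)/13435 = -264905/7*1/13435 = -52981/18809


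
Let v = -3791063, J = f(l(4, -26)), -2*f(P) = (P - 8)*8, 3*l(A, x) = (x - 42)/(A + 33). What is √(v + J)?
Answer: 61*I*√12552879/111 ≈ 1947.1*I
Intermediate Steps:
l(A, x) = (-42 + x)/(3*(33 + A)) (l(A, x) = ((x - 42)/(A + 33))/3 = ((-42 + x)/(33 + A))/3 = (-42 + x)/(3*(33 + A)))
f(P) = 32 - 4*P (f(P) = -(P - 8)*8/2 = -(-8 + P)*8/2 = -(-64 + 8*P)/2 = 32 - 4*P)
J = 3824/111 (J = 32 - 4*(-42 - 26)/(3*(33 + 4)) = 32 - 4*(-68)/(3*37) = 32 - 4*(-68/111) = 32 + 272/111 = 3824/111 ≈ 34.450)
√(v + J) = √(-3791063 + 3824/111) = √(-420804169/111) = 61*I*√12552879/111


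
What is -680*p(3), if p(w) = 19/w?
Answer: -12920/3 ≈ -4306.7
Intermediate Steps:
-680*p(3) = -12920/3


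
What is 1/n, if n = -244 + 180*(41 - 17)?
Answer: 1/4076 ≈ 0.00024534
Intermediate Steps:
n = 4076 (n = -244 + 180*24 = -244 + 4320 = 4076)
1/n = 1/4076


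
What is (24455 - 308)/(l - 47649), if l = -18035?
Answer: -24147/65684 ≈ -0.36762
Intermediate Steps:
(24455 - 308)/(l - 47649) = (24455 - 308)/(-18035 - 47649) = 24147/(-65684) = 24147*(-1/65684) = -24147/65684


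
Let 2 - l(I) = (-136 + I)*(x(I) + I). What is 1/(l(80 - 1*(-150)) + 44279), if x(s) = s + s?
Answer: -1/20579 ≈ -4.8593e-5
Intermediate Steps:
x(s) = 2*s
l(I) = 2 - 3*I*(-136 + I) (l(I) = 2 - (-136 + I)*(2*I + I) = 2 - (-136 + I)*3*I = 2 - 3*I*(-136 + I))
1/(l(80 - 1*(-150)) + 44279) = 1/((2 - 3*(80 - 1*(-150))² + 408*(80 - 1*(-150))) + 44279) = 1/((2 - 3*(80 + 150)² + 408*(80 + 150)) + 44279) = 1/((2 - 3*230² + 408*230) + 44279) = 1/((2 - 3*52900 + 93840) + 44279) = 1/((2 - 158700 + 93840) + 44279) = 1/(-64858 + 44279) = 1/(-20579) = -1/20579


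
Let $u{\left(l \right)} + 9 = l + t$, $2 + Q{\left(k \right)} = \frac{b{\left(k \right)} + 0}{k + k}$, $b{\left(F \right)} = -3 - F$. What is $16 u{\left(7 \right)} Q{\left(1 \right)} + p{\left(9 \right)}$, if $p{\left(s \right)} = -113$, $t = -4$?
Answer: $271$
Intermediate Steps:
$Q{\left(k \right)} = -2 + \frac{-3 - k}{2 k}$ ($Q{\left(k \right)} = -2 + \frac{\left(-3 - k\right) + 0}{k + k} = -2 + \frac{-3 - k}{2 k}$)
$u{\left(l \right)} = -13 + l$ ($u{\left(l \right)} = -9 + \left(l - 4\right) = -9 + \left(-4 + l\right) = -13 + l$)
$16 u{\left(7 \right)} Q{\left(1 \right)} + p{\left(9 \right)} = 16 \left(-13 + 7\right) \frac{-3 - 5}{2 \cdot 1} - 113 = 16 \left(-6\right) \frac{1}{2} \cdot 1 \left(-3 - 5\right) - 113 = - 96 \cdot \frac{1}{2} \cdot 1 \left(-8\right) - 113 = \left(-96\right) \left(-4\right) - 113 = 384 - 113 = 271$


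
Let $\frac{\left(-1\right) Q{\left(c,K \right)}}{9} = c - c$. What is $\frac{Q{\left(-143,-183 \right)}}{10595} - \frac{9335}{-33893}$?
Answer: $\frac{9335}{33893} \approx 0.27543$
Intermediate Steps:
$Q{\left(c,K \right)} = 0$ ($Q{\left(c,K \right)} = - 9 \left(c - c\right) = \left(-9\right) 0 = 0$)
$\frac{Q{\left(-143,-183 \right)}}{10595} - \frac{9335}{-33893} = \frac{0}{10595} - \frac{9335}{-33893} = 0 \cdot \frac{1}{10595} - - \frac{9335}{33893} = 0 + \frac{9335}{33893} = \frac{9335}{33893}$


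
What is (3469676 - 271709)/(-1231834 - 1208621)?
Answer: -1065989/813485 ≈ -1.3104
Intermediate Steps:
(3469676 - 271709)/(-1231834 - 1208621) = 3197967/(-2440455) = 3197967*(-1/2440455) = -1065989/813485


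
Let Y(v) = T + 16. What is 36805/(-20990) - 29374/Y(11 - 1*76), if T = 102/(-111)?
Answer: -2283326681/1171242 ≈ -1949.5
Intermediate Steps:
T = -34/37 (T = 102*(-1/111) = -34/37 ≈ -0.91892)
Y(v) = 558/37 (Y(v) = -34/37 + 16 = 558/37)
36805/(-20990) - 29374/Y(11 - 1*76) = 36805/(-20990) - 29374/558/37 = 36805*(-1/20990) - 29374*37/558 = -7361/4198 - 543419/279 = -2283326681/1171242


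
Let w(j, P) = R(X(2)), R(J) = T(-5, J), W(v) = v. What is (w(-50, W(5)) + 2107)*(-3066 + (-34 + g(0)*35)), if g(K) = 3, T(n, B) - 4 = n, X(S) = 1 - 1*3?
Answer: -6307470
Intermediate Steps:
X(S) = -2 (X(S) = 1 - 3 = -2)
T(n, B) = 4 + n
R(J) = -1 (R(J) = 4 - 5 = -1)
w(j, P) = -1
(w(-50, W(5)) + 2107)*(-3066 + (-34 + g(0)*35)) = (-1 + 2107)*(-3066 + (-34 + 3*35)) = 2106*(-3066 + (-34 + 105)) = 2106*(-3066 + 71) = 2106*(-2995) = -6307470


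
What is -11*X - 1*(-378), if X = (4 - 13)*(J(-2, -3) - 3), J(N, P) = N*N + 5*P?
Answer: -1008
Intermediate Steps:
J(N, P) = N² + 5*P
X = 126 (X = (4 - 13)*(((-2)² + 5*(-3)) - 3) = -9*((4 - 15) - 3) = -9*(-11 - 3) = -9*(-14) = 126)
-11*X - 1*(-378) = -11*126 - 1*(-378) = -1386 + 378 = -1008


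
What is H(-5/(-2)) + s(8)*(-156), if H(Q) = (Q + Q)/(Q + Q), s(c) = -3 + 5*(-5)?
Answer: 4369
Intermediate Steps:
s(c) = -28 (s(c) = -3 - 25 = -28)
H(Q) = 1 (H(Q) = (2*Q)/((2*Q)) = (2*Q)*(1/(2*Q)) = 1)
H(-5/(-2)) + s(8)*(-156) = 1 - 28*(-156) = 1 + 4368 = 4369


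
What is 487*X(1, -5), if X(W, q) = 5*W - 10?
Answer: -2435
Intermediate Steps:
X(W, q) = -10 + 5*W
487*X(1, -5) = 487*(-10 + 5*1) = 487*(-10 + 5) = 487*(-5) = -2435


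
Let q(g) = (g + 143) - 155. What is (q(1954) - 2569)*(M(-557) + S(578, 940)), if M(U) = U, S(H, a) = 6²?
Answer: 326667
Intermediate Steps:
S(H, a) = 36
q(g) = -12 + g (q(g) = (143 + g) - 155 = -12 + g)
(q(1954) - 2569)*(M(-557) + S(578, 940)) = ((-12 + 1954) - 2569)*(-557 + 36) = (1942 - 2569)*(-521) = -627*(-521) = 326667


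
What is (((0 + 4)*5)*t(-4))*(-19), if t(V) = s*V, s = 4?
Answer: 6080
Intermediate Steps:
t(V) = 4*V
(((0 + 4)*5)*t(-4))*(-19) = (((0 + 4)*5)*(4*(-4)))*(-19) = ((4*5)*(-16))*(-19) = (20*(-16))*(-19) = -320*(-19) = 6080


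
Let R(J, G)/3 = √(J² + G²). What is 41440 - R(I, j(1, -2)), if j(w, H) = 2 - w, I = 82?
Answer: 41440 - 15*√269 ≈ 41194.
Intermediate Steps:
R(J, G) = 3*√(G² + J²) (R(J, G) = 3*√(J² + G²) = 3*√(G² + J²))
41440 - R(I, j(1, -2)) = 41440 - 3*√((2 - 1*1)² + 82²) = 41440 - 3*√((2 - 1)² + 6724) = 41440 - 3*√(1² + 6724) = 41440 - 3*√(1 + 6724) = 41440 - 3*√6725 = 41440 - 3*5*√269 = 41440 - 15*√269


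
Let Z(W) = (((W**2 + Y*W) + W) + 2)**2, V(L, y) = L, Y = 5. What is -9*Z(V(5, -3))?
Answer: -29241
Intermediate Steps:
Z(W) = (2 + W**2 + 6*W)**2 (Z(W) = (((W**2 + 5*W) + W) + 2)**2 = ((W**2 + 6*W) + 2)**2 = (2 + W**2 + 6*W)**2)
-9*Z(V(5, -3)) = -9*(2 + 5**2 + 6*5)**2 = -9*(2 + 25 + 30)**2 = -9*57**2 = -9*3249 = -29241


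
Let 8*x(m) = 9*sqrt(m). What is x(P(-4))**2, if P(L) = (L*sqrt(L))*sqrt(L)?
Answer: 81/4 ≈ 20.250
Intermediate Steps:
P(L) = L**2 (P(L) = L**(3/2)*sqrt(L) = L**2)
x(m) = 9*sqrt(m)/8 (x(m) = (9*sqrt(m))/8 = 9*sqrt(m)/8)
x(P(-4))**2 = (9*sqrt((-4)**2)/8)**2 = (9*sqrt(16)/8)**2 = ((9/8)*4)**2 = (9/2)**2 = 81/4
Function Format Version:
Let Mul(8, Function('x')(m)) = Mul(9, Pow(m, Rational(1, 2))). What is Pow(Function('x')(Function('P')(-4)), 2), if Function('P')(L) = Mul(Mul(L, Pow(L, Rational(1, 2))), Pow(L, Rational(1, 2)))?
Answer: Rational(81, 4) ≈ 20.250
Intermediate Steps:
Function('P')(L) = Pow(L, 2) (Function('P')(L) = Mul(Pow(L, Rational(3, 2)), Pow(L, Rational(1, 2))) = Pow(L, 2))
Function('x')(m) = Mul(Rational(9, 8), Pow(m, Rational(1, 2))) (Function('x')(m) = Mul(Rational(1, 8), Mul(9, Pow(m, Rational(1, 2)))) = Mul(Rational(9, 8), Pow(m, Rational(1, 2))))
Pow(Function('x')(Function('P')(-4)), 2) = Pow(Mul(Rational(9, 8), Pow(Pow(-4, 2), Rational(1, 2))), 2) = Pow(Mul(Rational(9, 8), Pow(16, Rational(1, 2))), 2) = Pow(Mul(Rational(9, 8), 4), 2) = Pow(Rational(9, 2), 2) = Rational(81, 4)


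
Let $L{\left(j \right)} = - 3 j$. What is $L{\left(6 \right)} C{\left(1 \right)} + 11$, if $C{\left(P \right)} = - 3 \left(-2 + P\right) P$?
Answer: $-43$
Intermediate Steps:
$C{\left(P \right)} = P \left(6 - 3 P\right)$ ($C{\left(P \right)} = \left(6 - 3 P\right) P = P \left(6 - 3 P\right)$)
$L{\left(6 \right)} C{\left(1 \right)} + 11 = \left(-3\right) 6 \cdot 3 \cdot 1 \left(2 - 1\right) + 11 = - 18 \cdot 3 \cdot 1 \left(2 - 1\right) + 11 = - 18 \cdot 3 \cdot 1 \cdot 1 + 11 = \left(-18\right) 3 + 11 = -54 + 11 = -43$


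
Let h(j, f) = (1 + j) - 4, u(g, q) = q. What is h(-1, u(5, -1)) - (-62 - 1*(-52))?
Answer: 6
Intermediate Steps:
h(j, f) = -3 + j
h(-1, u(5, -1)) - (-62 - 1*(-52)) = (-3 - 1) - (-62 - 1*(-52)) = -4 - (-62 + 52) = -4 - 1*(-10) = -4 + 10 = 6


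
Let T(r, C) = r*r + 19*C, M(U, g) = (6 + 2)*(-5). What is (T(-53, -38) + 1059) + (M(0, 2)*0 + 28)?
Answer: 3174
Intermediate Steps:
M(U, g) = -40 (M(U, g) = 8*(-5) = -40)
T(r, C) = r**2 + 19*C
(T(-53, -38) + 1059) + (M(0, 2)*0 + 28) = (((-53)**2 + 19*(-38)) + 1059) + (-40*0 + 28) = ((2809 - 722) + 1059) + (0 + 28) = (2087 + 1059) + 28 = 3146 + 28 = 3174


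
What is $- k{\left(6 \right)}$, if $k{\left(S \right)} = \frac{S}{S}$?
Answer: $-1$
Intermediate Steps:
$k{\left(S \right)} = 1$
$- k{\left(6 \right)} = \left(-1\right) 1 = -1$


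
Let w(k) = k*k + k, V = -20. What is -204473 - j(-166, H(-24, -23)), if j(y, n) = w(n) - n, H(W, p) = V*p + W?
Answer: -394569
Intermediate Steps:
H(W, p) = W - 20*p (H(W, p) = -20*p + W = W - 20*p)
w(k) = k + k**2 (w(k) = k**2 + k = k + k**2)
j(y, n) = -n + n*(1 + n) (j(y, n) = n*(1 + n) - n = -n + n*(1 + n))
-204473 - j(-166, H(-24, -23)) = -204473 - (-24 - 20*(-23))**2 = -204473 - (-24 + 460)**2 = -204473 - 1*436**2 = -204473 - 1*190096 = -204473 - 190096 = -394569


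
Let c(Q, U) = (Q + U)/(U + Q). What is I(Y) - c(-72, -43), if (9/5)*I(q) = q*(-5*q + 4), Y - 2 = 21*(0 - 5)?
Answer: -89098/3 ≈ -29699.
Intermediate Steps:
c(Q, U) = 1 (c(Q, U) = (Q + U)/(Q + U) = 1)
Y = -103 (Y = 2 + 21*(0 - 5) = 2 + 21*(-5) = 2 - 105 = -103)
I(q) = 5*q*(4 - 5*q)/9 (I(q) = 5*(q*(-5*q + 4))/9 = 5*(q*(4 - 5*q))/9 = 5*q*(4 - 5*q)/9)
I(Y) - c(-72, -43) = (5/9)*(-103)*(4 - 5*(-103)) - 1*1 = (5/9)*(-103)*(4 + 515) - 1 = (5/9)*(-103)*519 - 1 = -89095/3 - 1 = -89098/3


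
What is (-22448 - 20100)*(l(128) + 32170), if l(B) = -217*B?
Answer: -186955912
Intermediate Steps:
(-22448 - 20100)*(l(128) + 32170) = (-22448 - 20100)*(-217*128 + 32170) = -42548*(-27776 + 32170) = -42548*4394 = -186955912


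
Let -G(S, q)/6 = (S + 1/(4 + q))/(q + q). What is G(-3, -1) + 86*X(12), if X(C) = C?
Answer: 1024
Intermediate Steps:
G(S, q) = -3*(S + 1/(4 + q))/q (G(S, q) = -6*(S + 1/(4 + q))/(q + q) = -6*(S + 1/(4 + q))/(2*q) = -6*(S + 1/(4 + q))*1/(2*q) = -3*(S + 1/(4 + q))/q)
G(-3, -1) + 86*X(12) = 3*(-1 - 4*(-3) - 1*(-3)*(-1))/(-1*(4 - 1)) + 86*12 = 3*(-1)*(-1 + 12 - 3)/3 + 1032 = 3*(-1)*(⅓)*8 + 1032 = -8 + 1032 = 1024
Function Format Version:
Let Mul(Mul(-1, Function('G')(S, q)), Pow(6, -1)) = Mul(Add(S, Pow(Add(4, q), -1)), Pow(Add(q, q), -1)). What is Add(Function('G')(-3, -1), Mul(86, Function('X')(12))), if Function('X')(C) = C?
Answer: 1024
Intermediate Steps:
Function('G')(S, q) = Mul(-3, Pow(q, -1), Add(S, Pow(Add(4, q), -1))) (Function('G')(S, q) = Mul(-6, Mul(Add(S, Pow(Add(4, q), -1)), Pow(Add(q, q), -1))) = Mul(-6, Mul(Add(S, Pow(Add(4, q), -1)), Pow(Mul(2, q), -1))) = Mul(-6, Mul(Add(S, Pow(Add(4, q), -1)), Mul(Rational(1, 2), Pow(q, -1)))) = Mul(-6, Mul(Rational(1, 2), Pow(q, -1), Add(S, Pow(Add(4, q), -1)))) = Mul(-3, Pow(q, -1), Add(S, Pow(Add(4, q), -1))))
Add(Function('G')(-3, -1), Mul(86, Function('X')(12))) = Add(Mul(3, Pow(-1, -1), Pow(Add(4, -1), -1), Add(-1, Mul(-4, -3), Mul(-1, -3, -1))), Mul(86, 12)) = Add(Mul(3, -1, Pow(3, -1), Add(-1, 12, -3)), 1032) = Add(Mul(3, -1, Rational(1, 3), 8), 1032) = Add(-8, 1032) = 1024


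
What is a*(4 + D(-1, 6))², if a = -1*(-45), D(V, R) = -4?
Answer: 0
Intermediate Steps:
a = 45
a*(4 + D(-1, 6))² = 45*(4 - 4)² = 45*0² = 45*0 = 0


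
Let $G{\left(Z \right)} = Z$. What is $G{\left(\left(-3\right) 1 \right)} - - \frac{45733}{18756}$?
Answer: $- \frac{10535}{18756} \approx -0.56169$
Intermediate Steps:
$G{\left(\left(-3\right) 1 \right)} - - \frac{45733}{18756} = \left(-3\right) 1 - - \frac{45733}{18756} = -3 - \left(-45733\right) \frac{1}{18756} = -3 - - \frac{45733}{18756} = -3 + \frac{45733}{18756} = - \frac{10535}{18756}$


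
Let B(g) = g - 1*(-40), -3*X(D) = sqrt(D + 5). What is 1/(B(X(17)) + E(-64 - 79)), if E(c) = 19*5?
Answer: 1215/164003 + 3*sqrt(22)/164003 ≈ 0.0074942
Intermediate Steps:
X(D) = -sqrt(5 + D)/3 (X(D) = -sqrt(D + 5)/3 = -sqrt(5 + D)/3)
E(c) = 95
B(g) = 40 + g (B(g) = g + 40 = 40 + g)
1/(B(X(17)) + E(-64 - 79)) = 1/((40 - sqrt(5 + 17)/3) + 95) = 1/((40 - sqrt(22)/3) + 95) = 1/(135 - sqrt(22)/3)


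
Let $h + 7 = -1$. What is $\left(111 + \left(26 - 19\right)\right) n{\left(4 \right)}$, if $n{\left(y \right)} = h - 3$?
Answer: $-1298$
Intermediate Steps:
$h = -8$ ($h = -7 - 1 = -8$)
$n{\left(y \right)} = -11$ ($n{\left(y \right)} = -8 - 3 = -11$)
$\left(111 + \left(26 - 19\right)\right) n{\left(4 \right)} = \left(111 + \left(26 - 19\right)\right) \left(-11\right) = \left(111 + 7\right) \left(-11\right) = 118 \left(-11\right) = -1298$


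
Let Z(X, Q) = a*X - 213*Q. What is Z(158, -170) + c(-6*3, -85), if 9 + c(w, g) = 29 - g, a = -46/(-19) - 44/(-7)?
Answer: 5012859/133 ≈ 37691.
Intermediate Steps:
a = 1158/133 (a = -46*(-1/19) - 44*(-1/7) = 46/19 + 44/7 = 1158/133 ≈ 8.7068)
Z(X, Q) = -213*Q + 1158*X/133 (Z(X, Q) = 1158*X/133 - 213*Q = -213*Q + 1158*X/133)
c(w, g) = 20 - g (c(w, g) = -9 + (29 - g) = 20 - g)
Z(158, -170) + c(-6*3, -85) = (-213*(-170) + (1158/133)*158) + (20 - 1*(-85)) = (36210 + 182964/133) + (20 + 85) = 4998894/133 + 105 = 5012859/133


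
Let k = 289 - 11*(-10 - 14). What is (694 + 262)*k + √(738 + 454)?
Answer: 528668 + 2*√298 ≈ 5.2870e+5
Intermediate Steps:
k = 553 (k = 289 - 11*(-24) = 289 - 1*(-264) = 289 + 264 = 553)
(694 + 262)*k + √(738 + 454) = (694 + 262)*553 + √(738 + 454) = 956*553 + √1192 = 528668 + 2*√298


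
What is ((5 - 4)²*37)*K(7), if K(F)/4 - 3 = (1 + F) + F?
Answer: 2664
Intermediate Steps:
K(F) = 16 + 8*F (K(F) = 12 + 4*((1 + F) + F) = 12 + 4*(1 + 2*F) = 12 + (4 + 8*F) = 16 + 8*F)
((5 - 4)²*37)*K(7) = ((5 - 4)²*37)*(16 + 8*7) = (1²*37)*(16 + 56) = (1*37)*72 = 37*72 = 2664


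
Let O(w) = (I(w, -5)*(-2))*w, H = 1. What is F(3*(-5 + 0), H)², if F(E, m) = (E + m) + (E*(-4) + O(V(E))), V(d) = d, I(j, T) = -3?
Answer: 1936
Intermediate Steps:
O(w) = 6*w (O(w) = (-3*(-2))*w = 6*w)
F(E, m) = m + 3*E (F(E, m) = (E + m) + (E*(-4) + 6*E) = (E + m) + (-4*E + 6*E) = (E + m) + 2*E = m + 3*E)
F(3*(-5 + 0), H)² = (1 + 3*(3*(-5 + 0)))² = (1 + 3*(3*(-5)))² = (1 + 3*(-15))² = (1 - 45)² = (-44)² = 1936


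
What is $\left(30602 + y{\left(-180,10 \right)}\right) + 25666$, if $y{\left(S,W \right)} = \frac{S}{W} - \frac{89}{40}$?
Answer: $\frac{2249911}{40} \approx 56248.0$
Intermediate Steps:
$y{\left(S,W \right)} = - \frac{89}{40} + \frac{S}{W}$ ($y{\left(S,W \right)} = \frac{S}{W} - \frac{89}{40} = - \frac{89}{40} + \frac{S}{W}$)
$\left(30602 + y{\left(-180,10 \right)}\right) + 25666 = \left(30602 - \left(\frac{89}{40} + \frac{180}{10}\right)\right) + 25666 = \left(30602 - \frac{809}{40}\right) + 25666 = \frac{1223271}{40} + 25666 = \frac{2249911}{40}$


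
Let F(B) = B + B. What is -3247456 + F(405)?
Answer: -3246646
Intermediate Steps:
F(B) = 2*B
-3247456 + F(405) = -3247456 + 2*405 = -3247456 + 810 = -3246646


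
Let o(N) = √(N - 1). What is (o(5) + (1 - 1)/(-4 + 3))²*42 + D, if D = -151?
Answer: 17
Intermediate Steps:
o(N) = √(-1 + N)
(o(5) + (1 - 1)/(-4 + 3))²*42 + D = (√(-1 + 5) + (1 - 1)/(-4 + 3))²*42 - 151 = (√4 + 0/(-1))²*42 - 151 = (2 + 0*(-1))²*42 - 151 = (2 + 0)²*42 - 151 = 2²*42 - 151 = 4*42 - 151 = 168 - 151 = 17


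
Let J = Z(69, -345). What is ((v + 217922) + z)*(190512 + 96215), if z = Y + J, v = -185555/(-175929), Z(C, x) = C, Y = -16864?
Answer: 10145622011098126/175929 ≈ 5.7669e+10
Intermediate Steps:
J = 69
v = 185555/175929 (v = -185555*(-1/175929) = 185555/175929 ≈ 1.0547)
z = -16795 (z = -16864 + 69 = -16795)
((v + 217922) + z)*(190512 + 96215) = ((185555/175929 + 217922) - 16795)*(190512 + 96215) = (38338985093/175929 - 16795)*286727 = (35384257538/175929)*286727 = 10145622011098126/175929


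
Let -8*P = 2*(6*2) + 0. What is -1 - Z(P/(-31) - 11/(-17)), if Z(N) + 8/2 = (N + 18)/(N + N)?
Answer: -3763/392 ≈ -9.5995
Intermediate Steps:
P = -3 (P = -(2*(6*2) + 0)/8 = -(2*12 + 0)/8 = -(24 + 0)/8 = -⅛*24 = -3)
Z(N) = -4 + (18 + N)/(2*N) (Z(N) = -4 + (N + 18)/(N + N) = -4 + (18 + N)/((2*N)) = -4 + (18 + N)*(1/(2*N)) = -4 + (18 + N)/(2*N))
-1 - Z(P/(-31) - 11/(-17)) = -1 - (-7/2 + 9/(-3/(-31) - 11/(-17))) = -1 - (-7/2 + 9/(-3*(-1/31) - 11*(-1/17))) = -1 - (-7/2 + 9/(3/31 + 11/17)) = -1 - (-7/2 + 9/(392/527)) = -1 - (-7/2 + 9*(527/392)) = -1 - (-7/2 + 4743/392) = -1 - 1*3371/392 = -1 - 3371/392 = -3763/392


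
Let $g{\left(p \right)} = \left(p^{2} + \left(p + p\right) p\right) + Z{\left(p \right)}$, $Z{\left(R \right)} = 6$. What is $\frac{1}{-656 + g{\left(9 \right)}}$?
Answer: $- \frac{1}{407} \approx -0.002457$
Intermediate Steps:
$g{\left(p \right)} = 6 + 3 p^{2}$ ($g{\left(p \right)} = \left(p^{2} + \left(p + p\right) p\right) + 6 = \left(p^{2} + 2 p p\right) + 6 = \left(p^{2} + 2 p^{2}\right) + 6 = 3 p^{2} + 6 = 6 + 3 p^{2}$)
$\frac{1}{-656 + g{\left(9 \right)}} = \frac{1}{-656 + \left(6 + 3 \cdot 9^{2}\right)} = \frac{1}{-656 + \left(6 + 3 \cdot 81\right)} = \frac{1}{-656 + \left(6 + 243\right)} = \frac{1}{-656 + 249} = \frac{1}{-407} = - \frac{1}{407}$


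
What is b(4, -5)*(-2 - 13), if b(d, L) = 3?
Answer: -45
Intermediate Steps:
b(4, -5)*(-2 - 13) = 3*(-2 - 13) = 3*(-15) = -45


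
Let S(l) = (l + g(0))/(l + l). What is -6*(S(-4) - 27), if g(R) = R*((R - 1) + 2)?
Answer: 159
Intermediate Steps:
g(R) = R*(1 + R) (g(R) = R*((-1 + R) + 2) = R*(1 + R))
S(l) = ½ (S(l) = (l + 0*(1 + 0))/(l + l) = (l + 0*1)/((2*l)) = (l + 0)*(1/(2*l)) = l*(1/(2*l)) = ½)
-6*(S(-4) - 27) = -6*(½ - 27) = -6*(-53/2) = 159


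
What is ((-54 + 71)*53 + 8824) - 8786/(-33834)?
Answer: 164522218/16917 ≈ 9725.3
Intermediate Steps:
((-54 + 71)*53 + 8824) - 8786/(-33834) = (17*53 + 8824) - 8786*(-1/33834) = (901 + 8824) + 4393/16917 = 9725 + 4393/16917 = 164522218/16917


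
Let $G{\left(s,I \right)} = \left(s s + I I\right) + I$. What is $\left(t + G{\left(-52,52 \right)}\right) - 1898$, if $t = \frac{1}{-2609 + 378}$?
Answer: $\frac{7946821}{2231} \approx 3562.0$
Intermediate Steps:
$t = - \frac{1}{2231}$ ($t = \frac{1}{-2231} = - \frac{1}{2231} \approx -0.00044823$)
$G{\left(s,I \right)} = I + I^{2} + s^{2}$ ($G{\left(s,I \right)} = \left(s^{2} + I^{2}\right) + I = \left(I^{2} + s^{2}\right) + I = I + I^{2} + s^{2}$)
$\left(t + G{\left(-52,52 \right)}\right) - 1898 = \left(- \frac{1}{2231} + \left(52 + 52^{2} + \left(-52\right)^{2}\right)\right) - 1898 = \left(- \frac{1}{2231} + \left(52 + 2704 + 2704\right)\right) - 1898 = \left(- \frac{1}{2231} + 5460\right) - 1898 = \frac{12181259}{2231} - 1898 = \frac{7946821}{2231}$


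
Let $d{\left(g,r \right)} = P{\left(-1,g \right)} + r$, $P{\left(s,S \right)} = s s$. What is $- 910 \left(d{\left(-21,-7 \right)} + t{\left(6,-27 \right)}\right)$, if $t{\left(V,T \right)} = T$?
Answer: $30030$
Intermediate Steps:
$P{\left(s,S \right)} = s^{2}$
$d{\left(g,r \right)} = 1 + r$ ($d{\left(g,r \right)} = \left(-1\right)^{2} + r = 1 + r$)
$- 910 \left(d{\left(-21,-7 \right)} + t{\left(6,-27 \right)}\right) = - 910 \left(\left(1 - 7\right) - 27\right) = - 910 \left(-6 - 27\right) = \left(-910\right) \left(-33\right) = 30030$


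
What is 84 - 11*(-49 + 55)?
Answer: 18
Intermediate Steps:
84 - 11*(-49 + 55) = 84 - 11*6 = 84 - 66 = 18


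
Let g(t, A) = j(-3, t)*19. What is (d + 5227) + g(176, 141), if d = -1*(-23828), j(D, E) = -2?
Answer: 29017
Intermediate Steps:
g(t, A) = -38 (g(t, A) = -2*19 = -38)
d = 23828
(d + 5227) + g(176, 141) = (23828 + 5227) - 38 = 29055 - 38 = 29017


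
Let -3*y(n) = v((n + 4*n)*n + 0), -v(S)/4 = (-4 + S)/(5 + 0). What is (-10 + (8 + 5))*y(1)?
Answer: ⅘ ≈ 0.80000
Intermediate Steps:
v(S) = 16/5 - 4*S/5 (v(S) = -4*(-4 + S)/(5 + 0) = -4*(-4 + S)/5 = -4*(-⅘ + S/5) = 16/5 - 4*S/5)
y(n) = -16/15 + 4*n²/3 (y(n) = -(16/5 - 4*((n + 4*n)*n + 0)/5)/3 = -(16/5 - 4*((5*n)*n + 0)/5)/3 = -(16/5 - 4*(5*n² + 0)/5)/3 = -(16/5 - 4*n²)/3 = -16/15 + 4*n²/3)
(-10 + (8 + 5))*y(1) = (-10 + (8 + 5))*(-16/15 + (4/3)*1²) = (-10 + 13)*(-16/15 + (4/3)*1) = 3*(-16/15 + 4/3) = 3*(4/15) = ⅘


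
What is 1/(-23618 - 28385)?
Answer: -1/52003 ≈ -1.9230e-5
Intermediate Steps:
1/(-23618 - 28385) = 1/(-52003) = -1/52003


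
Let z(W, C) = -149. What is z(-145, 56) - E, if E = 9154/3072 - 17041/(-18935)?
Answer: -4446380311/29084160 ≈ -152.88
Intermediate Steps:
E = 112840471/29084160 (E = 9154*(1/3072) - 17041*(-1/18935) = 4577/1536 + 17041/18935 = 112840471/29084160 ≈ 3.8798)
z(-145, 56) - E = -149 - 1*112840471/29084160 = -149 - 112840471/29084160 = -4446380311/29084160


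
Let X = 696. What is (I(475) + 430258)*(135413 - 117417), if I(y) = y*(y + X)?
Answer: 17752748068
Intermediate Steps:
I(y) = y*(696 + y) (I(y) = y*(y + 696) = y*(696 + y))
(I(475) + 430258)*(135413 - 117417) = (475*(696 + 475) + 430258)*(135413 - 117417) = (475*1171 + 430258)*17996 = (556225 + 430258)*17996 = 986483*17996 = 17752748068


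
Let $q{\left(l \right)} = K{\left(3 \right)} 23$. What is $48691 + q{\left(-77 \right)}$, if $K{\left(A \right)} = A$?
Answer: $48760$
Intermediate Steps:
$q{\left(l \right)} = 69$ ($q{\left(l \right)} = 3 \cdot 23 = 69$)
$48691 + q{\left(-77 \right)} = 48691 + 69 = 48760$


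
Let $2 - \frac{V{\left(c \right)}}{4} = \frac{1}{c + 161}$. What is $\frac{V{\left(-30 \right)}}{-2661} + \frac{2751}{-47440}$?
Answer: $- \frac{336167067}{5512385680} \approx -0.060984$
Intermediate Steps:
$V{\left(c \right)} = 8 - \frac{4}{161 + c}$ ($V{\left(c \right)} = 8 - \frac{4}{c + 161} = 8 - \frac{4}{161 + c}$)
$\frac{V{\left(-30 \right)}}{-2661} + \frac{2751}{-47440} = \frac{4 \frac{1}{161 - 30} \left(321 + 2 \left(-30\right)\right)}{-2661} + \frac{2751}{-47440} = \frac{4 \left(321 - 60\right)}{131} \left(- \frac{1}{2661}\right) + 2751 \left(- \frac{1}{47440}\right) = 4 \cdot \frac{1}{131} \cdot 261 \left(- \frac{1}{2661}\right) - \frac{2751}{47440} = \frac{1044}{131} \left(- \frac{1}{2661}\right) - \frac{2751}{47440} = - \frac{348}{116197} - \frac{2751}{47440} = - \frac{336167067}{5512385680}$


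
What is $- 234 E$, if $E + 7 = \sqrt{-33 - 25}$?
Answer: $1638 - 234 i \sqrt{58} \approx 1638.0 - 1782.1 i$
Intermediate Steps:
$E = -7 + i \sqrt{58}$ ($E = -7 + \sqrt{-33 - 25} = -7 + \sqrt{-58} = -7 + i \sqrt{58} \approx -7.0 + 7.6158 i$)
$- 234 E = - 234 \left(-7 + i \sqrt{58}\right) = 1638 - 234 i \sqrt{58}$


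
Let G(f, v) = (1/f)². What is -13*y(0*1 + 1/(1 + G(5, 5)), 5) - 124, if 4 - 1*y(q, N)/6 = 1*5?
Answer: -46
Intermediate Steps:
G(f, v) = f⁻²
y(q, N) = -6 (y(q, N) = 24 - 6*5 = 24 - 30 = -6)
-13*y(0*1 + 1/(1 + G(5, 5)), 5) - 124 = -13*(-6) - 124 = 78 - 124 = -46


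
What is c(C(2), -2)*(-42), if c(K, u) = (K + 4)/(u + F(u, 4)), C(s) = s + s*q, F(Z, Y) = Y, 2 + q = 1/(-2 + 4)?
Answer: -63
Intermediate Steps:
q = -3/2 (q = -2 + 1/(-2 + 4) = -2 + 1/2 = -2 + ½ = -3/2 ≈ -1.5000)
C(s) = -s/2 (C(s) = s + s*(-3/2) = s - 3*s/2 = -s/2)
c(K, u) = (4 + K)/(4 + u) (c(K, u) = (K + 4)/(u + 4) = (4 + K)/(4 + u))
c(C(2), -2)*(-42) = ((4 - ½*2)/(4 - 2))*(-42) = ((4 - 1)/2)*(-42) = ((½)*3)*(-42) = (3/2)*(-42) = -63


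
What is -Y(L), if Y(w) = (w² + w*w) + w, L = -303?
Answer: -183315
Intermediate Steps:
Y(w) = w + 2*w² (Y(w) = (w² + w²) + w = 2*w² + w = w + 2*w²)
-Y(L) = -(-303)*(1 + 2*(-303)) = -(-303)*(1 - 606) = -(-303)*(-605) = -1*183315 = -183315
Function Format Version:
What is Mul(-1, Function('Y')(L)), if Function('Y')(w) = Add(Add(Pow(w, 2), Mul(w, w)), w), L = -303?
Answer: -183315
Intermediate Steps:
Function('Y')(w) = Add(w, Mul(2, Pow(w, 2))) (Function('Y')(w) = Add(Add(Pow(w, 2), Pow(w, 2)), w) = Add(Mul(2, Pow(w, 2)), w) = Add(w, Mul(2, Pow(w, 2))))
Mul(-1, Function('Y')(L)) = Mul(-1, Mul(-303, Add(1, Mul(2, -303)))) = Mul(-1, Mul(-303, Add(1, -606))) = Mul(-1, Mul(-303, -605)) = Mul(-1, 183315) = -183315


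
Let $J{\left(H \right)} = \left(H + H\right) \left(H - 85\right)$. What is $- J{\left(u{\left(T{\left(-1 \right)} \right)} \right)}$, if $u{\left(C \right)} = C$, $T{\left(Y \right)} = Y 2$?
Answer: $-348$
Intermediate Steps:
$T{\left(Y \right)} = 2 Y$
$J{\left(H \right)} = 2 H \left(-85 + H\right)$
$- J{\left(u{\left(T{\left(-1 \right)} \right)} \right)} = - 2 \cdot 2 \left(-1\right) \left(-85 + 2 \left(-1\right)\right) = - 2 \left(-2\right) \left(-85 - 2\right) = - 2 \left(-2\right) \left(-87\right) = \left(-1\right) 348 = -348$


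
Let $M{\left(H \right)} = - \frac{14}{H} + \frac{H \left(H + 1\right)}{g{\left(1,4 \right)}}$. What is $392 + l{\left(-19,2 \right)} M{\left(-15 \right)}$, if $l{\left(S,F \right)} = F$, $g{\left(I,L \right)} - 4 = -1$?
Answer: $\frac{8008}{15} \approx 533.87$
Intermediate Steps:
$g{\left(I,L \right)} = 3$ ($g{\left(I,L \right)} = 4 - 1 = 3$)
$M{\left(H \right)} = - \frac{14}{H} + \frac{H \left(1 + H\right)}{3}$ ($M{\left(H \right)} = - \frac{14}{H} + \frac{H \left(H + 1\right)}{3} = - \frac{14}{H} + H \left(1 + H\right) \frac{1}{3} = - \frac{14}{H} + \frac{H \left(1 + H\right)}{3}$)
$392 + l{\left(-19,2 \right)} M{\left(-15 \right)} = 392 + 2 \frac{-42 + \left(-15\right)^{2} \left(1 - 15\right)}{3 \left(-15\right)} = 392 + 2 \cdot \frac{1}{3} \left(- \frac{1}{15}\right) \left(-42 + 225 \left(-14\right)\right) = 392 + 2 \cdot \frac{1}{3} \left(- \frac{1}{15}\right) \left(-42 - 3150\right) = 392 + 2 \cdot \frac{1}{3} \left(- \frac{1}{15}\right) \left(-3192\right) = 392 + 2 \cdot \frac{1064}{15} = 392 + \frac{2128}{15} = \frac{8008}{15}$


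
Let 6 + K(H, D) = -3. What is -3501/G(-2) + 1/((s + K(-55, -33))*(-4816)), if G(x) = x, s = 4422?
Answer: 37203390503/21253008 ≈ 1750.5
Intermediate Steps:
K(H, D) = -9 (K(H, D) = -6 - 3 = -9)
-3501/G(-2) + 1/((s + K(-55, -33))*(-4816)) = -3501/(-2) + 1/((4422 - 9)*(-4816)) = -3501*(-½) - 1/4816/4413 = 3501/2 + (1/4413)*(-1/4816) = 3501/2 - 1/21253008 = 37203390503/21253008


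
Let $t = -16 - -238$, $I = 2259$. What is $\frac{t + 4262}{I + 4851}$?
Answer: $\frac{2242}{3555} \approx 0.63066$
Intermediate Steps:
$t = 222$ ($t = -16 + 238 = 222$)
$\frac{t + 4262}{I + 4851} = \frac{222 + 4262}{2259 + 4851} = \frac{4484}{7110} = 4484 \cdot \frac{1}{7110} = \frac{2242}{3555}$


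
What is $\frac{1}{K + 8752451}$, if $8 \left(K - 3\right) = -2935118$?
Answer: $\frac{4}{33542257} \approx 1.1925 \cdot 10^{-7}$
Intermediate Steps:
$K = - \frac{1467547}{4}$ ($K = 3 + \frac{1}{8} \left(-2935118\right) = 3 - \frac{1467559}{4} = - \frac{1467547}{4} \approx -3.6689 \cdot 10^{5}$)
$\frac{1}{K + 8752451} = \frac{1}{- \frac{1467547}{4} + 8752451} = \frac{1}{\frac{33542257}{4}} = \frac{4}{33542257}$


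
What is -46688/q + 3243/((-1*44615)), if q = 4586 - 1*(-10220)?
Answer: -1065500489/330284845 ≈ -3.2260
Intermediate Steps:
q = 14806 (q = 4586 + 10220 = 14806)
-46688/q + 3243/((-1*44615)) = -46688/14806 + 3243/((-1*44615)) = -46688*1/14806 + 3243/(-44615) = -23344/7403 + 3243*(-1/44615) = -23344/7403 - 3243/44615 = -1065500489/330284845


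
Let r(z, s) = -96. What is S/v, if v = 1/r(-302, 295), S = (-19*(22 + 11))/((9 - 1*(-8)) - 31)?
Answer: -30096/7 ≈ -4299.4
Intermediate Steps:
S = 627/14 (S = (-19*33)/((9 + 8) - 31) = -627/(17 - 31) = -627/(-14) = -627*(-1/14) = 627/14 ≈ 44.786)
v = -1/96 (v = 1/(-96) = -1/96 ≈ -0.010417)
S/v = 627/(14*(-1/96)) = (627/14)*(-96) = -30096/7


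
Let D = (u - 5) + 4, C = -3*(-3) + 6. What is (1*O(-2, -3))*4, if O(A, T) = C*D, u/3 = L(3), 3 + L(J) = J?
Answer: -60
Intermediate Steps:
L(J) = -3 + J
C = 15 (C = 9 + 6 = 15)
u = 0 (u = 3*(-3 + 3) = 3*0 = 0)
D = -1 (D = (0 - 5) + 4 = -5 + 4 = -1)
O(A, T) = -15 (O(A, T) = 15*(-1) = -15)
(1*O(-2, -3))*4 = (1*(-15))*4 = -15*4 = -60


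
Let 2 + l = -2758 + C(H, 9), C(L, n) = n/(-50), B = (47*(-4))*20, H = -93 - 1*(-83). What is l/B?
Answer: 138009/188000 ≈ 0.73409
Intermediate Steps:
H = -10 (H = -93 + 83 = -10)
B = -3760 (B = -188*20 = -3760)
C(L, n) = -n/50 (C(L, n) = n*(-1/50) = -n/50)
l = -138009/50 (l = -2 + (-2758 - 1/50*9) = -2 + (-2758 - 9/50) = -2 - 137909/50 = -138009/50 ≈ -2760.2)
l/B = -138009/50/(-3760) = -138009/50*(-1/3760) = 138009/188000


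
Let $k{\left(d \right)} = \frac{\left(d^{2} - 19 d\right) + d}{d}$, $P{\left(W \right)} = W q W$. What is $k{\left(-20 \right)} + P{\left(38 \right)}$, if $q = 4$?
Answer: $5738$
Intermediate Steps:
$P{\left(W \right)} = 4 W^{2}$ ($P{\left(W \right)} = W 4 W = 4 W W = 4 W^{2}$)
$k{\left(d \right)} = \frac{d^{2} - 18 d}{d}$
$k{\left(-20 \right)} + P{\left(38 \right)} = \left(-18 - 20\right) + 4 \cdot 38^{2} = -38 + 4 \cdot 1444 = -38 + 5776 = 5738$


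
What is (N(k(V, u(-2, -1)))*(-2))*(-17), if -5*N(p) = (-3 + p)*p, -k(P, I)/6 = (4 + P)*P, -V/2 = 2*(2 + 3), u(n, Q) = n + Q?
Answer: -25106688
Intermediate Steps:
u(n, Q) = Q + n
V = -20 (V = -4*(2 + 3) = -4*5 = -2*10 = -20)
k(P, I) = -6*P*(4 + P) (k(P, I) = -6*(4 + P)*P = -6*P*(4 + P))
N(p) = -p*(-3 + p)/5 (N(p) = -(-3 + p)*p/5 = -p*(-3 + p)/5)
(N(k(V, u(-2, -1)))*(-2))*(-17) = (((-6*(-20)*(4 - 20))*(3 - (-6)*(-20)*(4 - 20))/5)*(-2))*(-17) = (((-6*(-20)*(-16))*(3 - (-6)*(-20)*(-16))/5)*(-2))*(-17) = (((⅕)*(-1920)*(3 - 1*(-1920)))*(-2))*(-17) = (((⅕)*(-1920)*(3 + 1920))*(-2))*(-17) = (((⅕)*(-1920)*1923)*(-2))*(-17) = -738432*(-2)*(-17) = 1476864*(-17) = -25106688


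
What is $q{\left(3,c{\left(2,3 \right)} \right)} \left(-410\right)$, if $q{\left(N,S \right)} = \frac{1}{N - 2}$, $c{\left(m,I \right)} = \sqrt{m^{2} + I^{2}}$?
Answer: $-410$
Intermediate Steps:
$c{\left(m,I \right)} = \sqrt{I^{2} + m^{2}}$
$q{\left(N,S \right)} = \frac{1}{-2 + N}$
$q{\left(3,c{\left(2,3 \right)} \right)} \left(-410\right) = \frac{1}{-2 + 3} \left(-410\right) = 1^{-1} \left(-410\right) = 1 \left(-410\right) = -410$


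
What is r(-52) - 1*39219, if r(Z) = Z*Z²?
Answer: -179827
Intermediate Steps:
r(Z) = Z³
r(-52) - 1*39219 = (-52)³ - 1*39219 = -140608 - 39219 = -179827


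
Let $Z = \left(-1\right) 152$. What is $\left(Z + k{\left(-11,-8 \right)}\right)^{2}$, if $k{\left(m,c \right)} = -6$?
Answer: $24964$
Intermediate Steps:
$Z = -152$
$\left(Z + k{\left(-11,-8 \right)}\right)^{2} = \left(-152 - 6\right)^{2} = \left(-158\right)^{2} = 24964$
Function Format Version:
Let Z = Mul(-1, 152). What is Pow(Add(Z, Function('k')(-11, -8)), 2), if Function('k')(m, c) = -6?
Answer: 24964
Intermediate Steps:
Z = -152
Pow(Add(Z, Function('k')(-11, -8)), 2) = Pow(Add(-152, -6), 2) = Pow(-158, 2) = 24964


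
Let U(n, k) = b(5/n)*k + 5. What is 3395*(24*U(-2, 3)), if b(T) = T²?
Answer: 1935150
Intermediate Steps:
U(n, k) = 5 + 25*k/n² (U(n, k) = (5/n)²*k + 5 = (25/n²)*k + 5 = 25*k/n² + 5 = 5 + 25*k/n²)
3395*(24*U(-2, 3)) = 3395*(24*(5 + 25*3/(-2)²)) = 3395*(24*(5 + 25*3*(¼))) = 3395*(24*(5 + 75/4)) = 3395*(24*(95/4)) = 3395*570 = 1935150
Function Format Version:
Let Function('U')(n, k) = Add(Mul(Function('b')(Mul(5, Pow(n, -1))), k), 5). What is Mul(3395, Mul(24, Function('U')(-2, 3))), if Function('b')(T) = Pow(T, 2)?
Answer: 1935150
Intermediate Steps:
Function('U')(n, k) = Add(5, Mul(25, k, Pow(n, -2))) (Function('U')(n, k) = Add(Mul(Pow(Mul(5, Pow(n, -1)), 2), k), 5) = Add(Mul(Mul(25, Pow(n, -2)), k), 5) = Add(Mul(25, k, Pow(n, -2)), 5) = Add(5, Mul(25, k, Pow(n, -2))))
Mul(3395, Mul(24, Function('U')(-2, 3))) = Mul(3395, Mul(24, Add(5, Mul(25, 3, Pow(-2, -2))))) = Mul(3395, Mul(24, Add(5, Mul(25, 3, Rational(1, 4))))) = Mul(3395, Mul(24, Add(5, Rational(75, 4)))) = Mul(3395, Mul(24, Rational(95, 4))) = Mul(3395, 570) = 1935150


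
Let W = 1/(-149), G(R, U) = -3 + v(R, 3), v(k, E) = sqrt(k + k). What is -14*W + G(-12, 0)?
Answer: -433/149 + 2*I*sqrt(6) ≈ -2.906 + 4.899*I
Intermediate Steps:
v(k, E) = sqrt(2)*sqrt(k) (v(k, E) = sqrt(2*k) = sqrt(2)*sqrt(k))
G(R, U) = -3 + sqrt(2)*sqrt(R)
W = -1/149 ≈ -0.0067114
-14*W + G(-12, 0) = -14*(-1/149) + (-3 + sqrt(2)*sqrt(-12)) = 14/149 + (-3 + sqrt(2)*(2*I*sqrt(3))) = 14/149 + (-3 + 2*I*sqrt(6)) = -433/149 + 2*I*sqrt(6)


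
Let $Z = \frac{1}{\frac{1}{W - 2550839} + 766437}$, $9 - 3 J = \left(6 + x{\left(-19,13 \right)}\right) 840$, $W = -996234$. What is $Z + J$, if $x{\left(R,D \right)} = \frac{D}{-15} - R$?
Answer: $- \frac{55087153668439481}{8155823966700} \approx -6754.3$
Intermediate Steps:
$x{\left(R,D \right)} = - R - \frac{D}{15}$ ($x{\left(R,D \right)} = D \left(- \frac{1}{15}\right) - R = - \frac{D}{15} - R = - R - \frac{D}{15}$)
$J = - \frac{20263}{3}$ ($J = 3 - \frac{\left(6 - - \frac{272}{15}\right) 840}{3} = 3 - \frac{\left(6 + \left(19 - \frac{13}{15}\right)\right) 840}{3} = 3 - \frac{\left(6 + \frac{272}{15}\right) 840}{3} = 3 - \frac{\frac{362}{15} \cdot 840}{3} = 3 - \frac{20272}{3} = - \frac{20263}{3} \approx -6754.3$)
$Z = \frac{3547073}{2718607988900}$ ($Z = \frac{1}{\frac{1}{-996234 - 2550839} + 766437} = \frac{1}{\frac{1}{-3547073} + 766437} = \frac{1}{- \frac{1}{3547073} + 766437} = \frac{1}{\frac{2718607988900}{3547073}} = \frac{3547073}{2718607988900} \approx 1.3047 \cdot 10^{-6}$)
$Z + J = \frac{3547073}{2718607988900} - \frac{20263}{3} = - \frac{55087153668439481}{8155823966700}$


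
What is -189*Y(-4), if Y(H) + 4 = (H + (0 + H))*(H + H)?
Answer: -11340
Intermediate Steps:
Y(H) = -4 + 4*H**2 (Y(H) = -4 + (H + (0 + H))*(H + H) = -4 + (H + H)*(2*H) = -4 + (2*H)*(2*H) = -4 + 4*H**2)
-189*Y(-4) = -189*(-4 + 4*(-4)**2) = -189*(-4 + 4*16) = -189*(-4 + 64) = -189*60 = -11340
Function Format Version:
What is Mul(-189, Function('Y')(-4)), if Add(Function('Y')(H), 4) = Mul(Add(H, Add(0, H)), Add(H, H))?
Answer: -11340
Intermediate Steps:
Function('Y')(H) = Add(-4, Mul(4, Pow(H, 2))) (Function('Y')(H) = Add(-4, Mul(Add(H, Add(0, H)), Add(H, H))) = Add(-4, Mul(Add(H, H), Mul(2, H))) = Add(-4, Mul(Mul(2, H), Mul(2, H))) = Add(-4, Mul(4, Pow(H, 2))))
Mul(-189, Function('Y')(-4)) = Mul(-189, Add(-4, Mul(4, Pow(-4, 2)))) = Mul(-189, Add(-4, Mul(4, 16))) = Mul(-189, Add(-4, 64)) = Mul(-189, 60) = -11340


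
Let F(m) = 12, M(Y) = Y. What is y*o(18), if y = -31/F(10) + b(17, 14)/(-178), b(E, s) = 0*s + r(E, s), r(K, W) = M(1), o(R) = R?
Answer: -8295/178 ≈ -46.601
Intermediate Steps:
r(K, W) = 1
b(E, s) = 1 (b(E, s) = 0*s + 1 = 0 + 1 = 1)
y = -2765/1068 (y = -31/12 + 1/(-178) = -31*1/12 + 1*(-1/178) = -31/12 - 1/178 = -2765/1068 ≈ -2.5890)
y*o(18) = -2765/1068*18 = -8295/178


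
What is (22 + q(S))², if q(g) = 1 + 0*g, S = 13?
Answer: 529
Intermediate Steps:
q(g) = 1 (q(g) = 1 + 0 = 1)
(22 + q(S))² = (22 + 1)² = 23² = 529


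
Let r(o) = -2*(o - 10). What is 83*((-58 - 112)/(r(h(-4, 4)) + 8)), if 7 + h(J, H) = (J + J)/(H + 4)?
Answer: -7055/22 ≈ -320.68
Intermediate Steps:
h(J, H) = -7 + 2*J/(4 + H) (h(J, H) = -7 + (J + J)/(H + 4) = -7 + (2*J)/(4 + H) = -7 + 2*J/(4 + H))
r(o) = 20 - 2*o (r(o) = -2*(-10 + o) = 20 - 2*o)
83*((-58 - 112)/(r(h(-4, 4)) + 8)) = 83*((-58 - 112)/((20 - 2*(-28 - 7*4 + 2*(-4))/(4 + 4)) + 8)) = 83*(-170/((20 - 2*(-28 - 28 - 8)/8) + 8)) = 83*(-170/((20 - (-64)/4) + 8)) = 83*(-170/((20 - 2*(-8)) + 8)) = 83*(-170/((20 + 16) + 8)) = 83*(-170/(36 + 8)) = 83*(-170/44) = 83*(-170*1/44) = 83*(-85/22) = -7055/22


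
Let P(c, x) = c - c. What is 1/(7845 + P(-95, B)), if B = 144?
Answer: 1/7845 ≈ 0.00012747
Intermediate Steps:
P(c, x) = 0
1/(7845 + P(-95, B)) = 1/(7845 + 0) = 1/7845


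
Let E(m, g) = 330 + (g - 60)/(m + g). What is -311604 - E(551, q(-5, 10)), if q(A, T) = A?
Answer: -13101223/42 ≈ -3.1193e+5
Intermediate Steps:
E(m, g) = 330 + (-60 + g)/(g + m)
-311604 - E(551, q(-5, 10)) = -311604 - (-60 + 330*551 + 331*(-5))/(-5 + 551) = -311604 - (-60 + 181830 - 1655)/546 = -311604 - 180115/546 = -311604 - 1*13855/42 = -311604 - 13855/42 = -13101223/42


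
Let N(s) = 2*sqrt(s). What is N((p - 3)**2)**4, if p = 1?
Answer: 256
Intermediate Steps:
N((p - 3)**2)**4 = (2*sqrt((1 - 3)**2))**4 = (2*sqrt((-2)**2))**4 = (2*sqrt(4))**4 = (2*2)**4 = 4**4 = 256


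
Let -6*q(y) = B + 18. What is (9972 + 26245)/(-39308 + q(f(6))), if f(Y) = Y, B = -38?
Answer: -108651/117914 ≈ -0.92144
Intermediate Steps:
q(y) = 10/3 (q(y) = -(-38 + 18)/6 = -⅙*(-20) = 10/3)
(9972 + 26245)/(-39308 + q(f(6))) = (9972 + 26245)/(-39308 + 10/3) = 36217/(-117914/3) = 36217*(-3/117914) = -108651/117914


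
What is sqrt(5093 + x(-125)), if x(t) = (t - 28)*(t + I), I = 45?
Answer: sqrt(17333) ≈ 131.65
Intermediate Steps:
x(t) = (-28 + t)*(45 + t) (x(t) = (t - 28)*(t + 45) = (-28 + t)*(45 + t))
sqrt(5093 + x(-125)) = sqrt(5093 + (-1260 + (-125)**2 + 17*(-125))) = sqrt(5093 + (-1260 + 15625 - 2125)) = sqrt(5093 + 12240) = sqrt(17333)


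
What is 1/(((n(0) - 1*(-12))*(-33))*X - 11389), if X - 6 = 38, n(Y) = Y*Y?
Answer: -1/28813 ≈ -3.4707e-5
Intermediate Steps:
n(Y) = Y²
X = 44 (X = 6 + 38 = 44)
1/(((n(0) - 1*(-12))*(-33))*X - 11389) = 1/(((0² - 1*(-12))*(-33))*44 - 11389) = 1/(((0 + 12)*(-33))*44 - 11389) = 1/((12*(-33))*44 - 11389) = 1/(-396*44 - 11389) = 1/(-17424 - 11389) = 1/(-28813) = -1/28813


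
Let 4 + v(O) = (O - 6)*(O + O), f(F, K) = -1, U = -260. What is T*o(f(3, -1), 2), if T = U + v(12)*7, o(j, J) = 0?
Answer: 0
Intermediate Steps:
v(O) = -4 + 2*O*(-6 + O) (v(O) = -4 + (O - 6)*(O + O) = -4 + (-6 + O)*(2*O) = -4 + 2*O*(-6 + O))
T = 720 (T = -260 + (-4 - 12*12 + 2*12**2)*7 = -260 + (-4 - 144 + 2*144)*7 = -260 + (-4 - 144 + 288)*7 = -260 + 140*7 = -260 + 980 = 720)
T*o(f(3, -1), 2) = 720*0 = 0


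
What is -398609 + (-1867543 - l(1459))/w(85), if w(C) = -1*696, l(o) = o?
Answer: -137781431/348 ≈ -3.9592e+5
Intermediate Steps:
w(C) = -696
-398609 + (-1867543 - l(1459))/w(85) = -398609 + (-1867543 - 1*1459)/(-696) = -398609 + (-1867543 - 1459)*(-1/696) = -398609 - 1869002*(-1/696) = -398609 + 934501/348 = -137781431/348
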